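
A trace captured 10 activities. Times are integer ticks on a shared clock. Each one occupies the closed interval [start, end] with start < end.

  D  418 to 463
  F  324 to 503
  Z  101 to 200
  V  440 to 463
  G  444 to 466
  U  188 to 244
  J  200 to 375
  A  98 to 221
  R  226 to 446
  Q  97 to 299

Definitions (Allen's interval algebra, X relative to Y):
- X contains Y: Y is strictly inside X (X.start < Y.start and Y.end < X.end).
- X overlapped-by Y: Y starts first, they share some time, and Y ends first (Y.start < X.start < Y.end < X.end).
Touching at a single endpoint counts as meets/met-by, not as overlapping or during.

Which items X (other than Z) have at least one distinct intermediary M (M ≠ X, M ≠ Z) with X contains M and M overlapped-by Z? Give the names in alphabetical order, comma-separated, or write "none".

Q

Target Z = [101, 200].
Intermediaries M with M overlapped-by Z: U.
Via U — items with X contains U: Q.
Union: Q.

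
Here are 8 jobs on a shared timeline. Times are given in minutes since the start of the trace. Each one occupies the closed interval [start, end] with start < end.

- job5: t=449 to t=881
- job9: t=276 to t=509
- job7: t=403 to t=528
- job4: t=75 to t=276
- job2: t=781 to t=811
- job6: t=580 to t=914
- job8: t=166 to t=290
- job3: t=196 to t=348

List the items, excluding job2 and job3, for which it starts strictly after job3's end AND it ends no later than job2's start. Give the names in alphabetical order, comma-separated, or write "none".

job7

Conditions: its start is strictly after job3's end (X.start > t=348) AND its end is no later than job2's start (X.end <= t=781).
job4: start t=75 > t=348? ✗; end t=276 <= t=781? ✓ → no.
job5: start t=449 > t=348? ✓; end t=881 <= t=781? ✗ → no.
job6: start t=580 > t=348? ✓; end t=914 <= t=781? ✗ → no.
job7: start t=403 > t=348? ✓; end t=528 <= t=781? ✓ → yes.
job8: start t=166 > t=348? ✗; end t=290 <= t=781? ✓ → no.
job9: start t=276 > t=348? ✗; end t=509 <= t=781? ✓ → no.
Result: job7.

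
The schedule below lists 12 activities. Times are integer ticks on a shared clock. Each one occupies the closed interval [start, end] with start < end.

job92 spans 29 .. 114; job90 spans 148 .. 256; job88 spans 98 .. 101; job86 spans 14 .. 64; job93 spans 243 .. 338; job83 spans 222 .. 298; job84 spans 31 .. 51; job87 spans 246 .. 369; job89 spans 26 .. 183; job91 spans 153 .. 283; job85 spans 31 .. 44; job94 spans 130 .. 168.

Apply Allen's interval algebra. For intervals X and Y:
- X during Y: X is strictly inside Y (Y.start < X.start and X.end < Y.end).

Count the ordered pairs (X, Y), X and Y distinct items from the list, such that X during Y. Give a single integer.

10

Checking all 132 ordered pairs for relation 'during'; matching pairs in alphabetical order:
(job84, job86): job84 during job86 ✓
(job84, job89): job84 during job89 ✓
(job84, job92): job84 during job92 ✓
(job85, job86): job85 during job86 ✓
(job85, job89): job85 during job89 ✓
(job85, job92): job85 during job92 ✓
(job88, job89): job88 during job89 ✓
(job88, job92): job88 during job92 ✓
(job92, job89): job92 during job89 ✓
(job94, job89): job94 during job89 ✓
Count: 10.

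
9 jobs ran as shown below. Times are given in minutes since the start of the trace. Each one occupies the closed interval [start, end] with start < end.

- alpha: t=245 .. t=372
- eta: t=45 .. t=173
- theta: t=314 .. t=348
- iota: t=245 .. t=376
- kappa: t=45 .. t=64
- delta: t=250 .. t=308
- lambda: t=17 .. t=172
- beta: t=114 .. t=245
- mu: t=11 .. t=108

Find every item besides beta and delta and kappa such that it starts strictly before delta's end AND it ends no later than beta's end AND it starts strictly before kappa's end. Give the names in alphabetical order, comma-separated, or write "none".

Conditions: its start is strictly before delta's end (X.start < t=308) AND its end is no later than beta's end (X.end <= t=245) AND its start is strictly before kappa's end (X.start < t=64).
alpha: start t=245 < t=308? ✓; end t=372 <= t=245? ✗; start t=245 < t=64? ✗ → no.
eta: start t=45 < t=308? ✓; end t=173 <= t=245? ✓; start t=45 < t=64? ✓ → yes.
iota: start t=245 < t=308? ✓; end t=376 <= t=245? ✗; start t=245 < t=64? ✗ → no.
lambda: start t=17 < t=308? ✓; end t=172 <= t=245? ✓; start t=17 < t=64? ✓ → yes.
mu: start t=11 < t=308? ✓; end t=108 <= t=245? ✓; start t=11 < t=64? ✓ → yes.
theta: start t=314 < t=308? ✗; end t=348 <= t=245? ✗; start t=314 < t=64? ✗ → no.
Result: eta, lambda, mu.

eta, lambda, mu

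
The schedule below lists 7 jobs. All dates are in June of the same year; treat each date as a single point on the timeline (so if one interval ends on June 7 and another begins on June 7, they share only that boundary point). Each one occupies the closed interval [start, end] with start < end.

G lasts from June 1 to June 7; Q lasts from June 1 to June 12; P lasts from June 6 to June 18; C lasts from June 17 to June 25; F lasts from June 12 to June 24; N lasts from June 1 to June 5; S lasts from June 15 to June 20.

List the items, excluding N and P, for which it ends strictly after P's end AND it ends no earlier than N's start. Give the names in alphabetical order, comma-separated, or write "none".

C, F, S

Conditions: its end is strictly after P's end (X.end > June 18) AND its end is no earlier than N's start (X.end >= June 1).
C: end June 25 > June 18? ✓; end June 25 >= June 1? ✓ → yes.
F: end June 24 > June 18? ✓; end June 24 >= June 1? ✓ → yes.
G: end June 7 > June 18? ✗; end June 7 >= June 1? ✓ → no.
Q: end June 12 > June 18? ✗; end June 12 >= June 1? ✓ → no.
S: end June 20 > June 18? ✓; end June 20 >= June 1? ✓ → yes.
Result: C, F, S.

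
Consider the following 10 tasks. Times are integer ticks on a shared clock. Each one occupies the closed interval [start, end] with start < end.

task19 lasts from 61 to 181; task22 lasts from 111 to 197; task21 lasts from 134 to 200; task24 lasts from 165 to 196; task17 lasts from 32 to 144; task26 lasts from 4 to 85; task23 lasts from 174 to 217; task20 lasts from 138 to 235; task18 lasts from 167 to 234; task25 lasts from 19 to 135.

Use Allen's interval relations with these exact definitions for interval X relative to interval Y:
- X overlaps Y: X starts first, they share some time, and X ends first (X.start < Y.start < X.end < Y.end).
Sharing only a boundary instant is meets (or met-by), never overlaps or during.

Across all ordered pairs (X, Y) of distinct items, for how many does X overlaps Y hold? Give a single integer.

Checking all 90 ordered pairs for relation 'overlaps'; matching pairs in alphabetical order:
(task17, task19): task17 overlaps task19 ✓
(task17, task20): task17 overlaps task20 ✓
(task17, task21): task17 overlaps task21 ✓
(task17, task22): task17 overlaps task22 ✓
(task19, task18): task19 overlaps task18 ✓
(task19, task20): task19 overlaps task20 ✓
(task19, task21): task19 overlaps task21 ✓
(task19, task22): task19 overlaps task22 ✓
(task19, task23): task19 overlaps task23 ✓
(task19, task24): task19 overlaps task24 ✓
(task21, task18): task21 overlaps task18 ✓
(task21, task20): task21 overlaps task20 ✓
(task21, task23): task21 overlaps task23 ✓
(task22, task18): task22 overlaps task18 ✓
(task22, task20): task22 overlaps task20 ✓
(task22, task21): task22 overlaps task21 ✓
(task22, task23): task22 overlaps task23 ✓
(task24, task18): task24 overlaps task18 ✓
(task24, task23): task24 overlaps task23 ✓
(task25, task17): task25 overlaps task17 ✓
(task25, task19): task25 overlaps task19 ✓
(task25, task21): task25 overlaps task21 ✓
(task25, task22): task25 overlaps task22 ✓
(task26, task17): task26 overlaps task17 ✓
... plus 2 further pairs not listed.
Count: 26.

26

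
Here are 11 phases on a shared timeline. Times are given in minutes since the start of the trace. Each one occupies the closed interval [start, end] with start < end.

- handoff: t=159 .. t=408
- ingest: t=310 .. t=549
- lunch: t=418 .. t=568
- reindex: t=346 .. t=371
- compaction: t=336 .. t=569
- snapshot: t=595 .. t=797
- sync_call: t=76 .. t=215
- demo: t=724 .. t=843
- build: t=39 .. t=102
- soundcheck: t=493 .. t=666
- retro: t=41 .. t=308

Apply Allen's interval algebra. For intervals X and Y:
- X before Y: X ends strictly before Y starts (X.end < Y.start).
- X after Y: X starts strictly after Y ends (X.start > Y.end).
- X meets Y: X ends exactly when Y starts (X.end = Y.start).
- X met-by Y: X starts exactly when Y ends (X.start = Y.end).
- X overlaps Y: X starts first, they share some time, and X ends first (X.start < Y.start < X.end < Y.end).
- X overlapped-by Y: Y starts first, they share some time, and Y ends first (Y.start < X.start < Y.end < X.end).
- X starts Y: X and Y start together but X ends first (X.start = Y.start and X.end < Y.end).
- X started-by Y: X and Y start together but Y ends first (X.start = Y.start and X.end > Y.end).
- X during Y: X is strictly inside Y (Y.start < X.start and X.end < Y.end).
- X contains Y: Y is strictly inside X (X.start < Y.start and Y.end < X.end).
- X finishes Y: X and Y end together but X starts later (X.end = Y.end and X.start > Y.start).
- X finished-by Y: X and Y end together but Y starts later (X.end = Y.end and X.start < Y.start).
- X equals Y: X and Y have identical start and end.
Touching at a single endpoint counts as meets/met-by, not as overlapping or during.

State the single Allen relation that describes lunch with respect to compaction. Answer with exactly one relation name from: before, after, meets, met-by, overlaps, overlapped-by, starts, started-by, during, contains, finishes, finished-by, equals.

lunch = [t=418, t=568]; compaction = [t=336, t=569].
Compare endpoints: lunch.start > compaction.start, lunch.start < compaction.end, lunch.end > compaction.start, lunch.end < compaction.end.
That pattern is 'during'.

during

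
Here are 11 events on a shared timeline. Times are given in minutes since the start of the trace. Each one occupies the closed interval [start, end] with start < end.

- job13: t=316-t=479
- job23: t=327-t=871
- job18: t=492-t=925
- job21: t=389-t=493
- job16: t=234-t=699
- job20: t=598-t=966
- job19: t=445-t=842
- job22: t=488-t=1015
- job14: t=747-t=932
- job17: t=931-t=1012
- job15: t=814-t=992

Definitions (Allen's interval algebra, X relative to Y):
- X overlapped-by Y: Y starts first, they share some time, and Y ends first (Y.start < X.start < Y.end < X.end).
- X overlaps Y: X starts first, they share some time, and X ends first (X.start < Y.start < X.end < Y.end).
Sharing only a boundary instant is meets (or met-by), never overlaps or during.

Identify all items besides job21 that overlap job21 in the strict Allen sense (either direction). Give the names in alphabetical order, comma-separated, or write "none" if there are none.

Target job21 = [t=389, t=493].
job13 [t=316, t=479] → overlaps → yes.
job14 [t=747, t=932] → after → no.
job15 [t=814, t=992] → after → no.
job16 [t=234, t=699] → contains → no.
job17 [t=931, t=1012] → after → no.
job18 [t=492, t=925] → overlapped-by → yes.
job19 [t=445, t=842] → overlapped-by → yes.
job20 [t=598, t=966] → after → no.
job22 [t=488, t=1015] → overlapped-by → yes.
job23 [t=327, t=871] → contains → no.
Result: job13, job18, job19, job22.

job13, job18, job19, job22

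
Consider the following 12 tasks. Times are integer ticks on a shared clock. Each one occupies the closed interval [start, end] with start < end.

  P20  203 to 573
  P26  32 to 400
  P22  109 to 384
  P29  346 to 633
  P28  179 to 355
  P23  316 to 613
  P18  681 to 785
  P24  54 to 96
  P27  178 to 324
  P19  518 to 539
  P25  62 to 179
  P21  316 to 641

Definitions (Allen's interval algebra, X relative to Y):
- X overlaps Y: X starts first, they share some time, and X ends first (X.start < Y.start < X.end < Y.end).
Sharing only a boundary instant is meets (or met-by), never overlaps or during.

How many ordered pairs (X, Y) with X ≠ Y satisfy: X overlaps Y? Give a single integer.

23

Checking all 132 ordered pairs for relation 'overlaps'; matching pairs in alphabetical order:
(P20, P21): P20 overlaps P21 ✓
(P20, P23): P20 overlaps P23 ✓
(P20, P29): P20 overlaps P29 ✓
(P22, P20): P22 overlaps P20 ✓
(P22, P21): P22 overlaps P21 ✓
(P22, P23): P22 overlaps P23 ✓
(P22, P29): P22 overlaps P29 ✓
(P23, P29): P23 overlaps P29 ✓
(P24, P25): P24 overlaps P25 ✓
(P25, P22): P25 overlaps P22 ✓
(P25, P27): P25 overlaps P27 ✓
(P26, P20): P26 overlaps P20 ✓
(P26, P21): P26 overlaps P21 ✓
(P26, P23): P26 overlaps P23 ✓
(P26, P29): P26 overlaps P29 ✓
(P27, P20): P27 overlaps P20 ✓
(P27, P21): P27 overlaps P21 ✓
(P27, P23): P27 overlaps P23 ✓
(P27, P28): P27 overlaps P28 ✓
(P28, P20): P28 overlaps P20 ✓
(P28, P21): P28 overlaps P21 ✓
(P28, P23): P28 overlaps P23 ✓
(P28, P29): P28 overlaps P29 ✓
Count: 23.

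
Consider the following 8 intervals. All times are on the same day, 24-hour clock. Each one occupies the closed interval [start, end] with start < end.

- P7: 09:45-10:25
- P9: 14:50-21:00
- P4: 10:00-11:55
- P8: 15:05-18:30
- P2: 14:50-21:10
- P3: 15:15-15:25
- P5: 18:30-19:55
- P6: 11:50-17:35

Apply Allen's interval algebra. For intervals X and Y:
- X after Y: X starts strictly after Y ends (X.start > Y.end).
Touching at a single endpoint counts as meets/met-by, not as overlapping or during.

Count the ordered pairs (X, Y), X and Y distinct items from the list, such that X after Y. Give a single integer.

13

Checking all 56 ordered pairs for relation 'after'; matching pairs in alphabetical order:
(P2, P4): P2 after P4 ✓
(P2, P7): P2 after P7 ✓
(P3, P4): P3 after P4 ✓
(P3, P7): P3 after P7 ✓
(P5, P3): P5 after P3 ✓
(P5, P4): P5 after P4 ✓
(P5, P6): P5 after P6 ✓
(P5, P7): P5 after P7 ✓
(P6, P7): P6 after P7 ✓
(P8, P4): P8 after P4 ✓
(P8, P7): P8 after P7 ✓
(P9, P4): P9 after P4 ✓
(P9, P7): P9 after P7 ✓
Count: 13.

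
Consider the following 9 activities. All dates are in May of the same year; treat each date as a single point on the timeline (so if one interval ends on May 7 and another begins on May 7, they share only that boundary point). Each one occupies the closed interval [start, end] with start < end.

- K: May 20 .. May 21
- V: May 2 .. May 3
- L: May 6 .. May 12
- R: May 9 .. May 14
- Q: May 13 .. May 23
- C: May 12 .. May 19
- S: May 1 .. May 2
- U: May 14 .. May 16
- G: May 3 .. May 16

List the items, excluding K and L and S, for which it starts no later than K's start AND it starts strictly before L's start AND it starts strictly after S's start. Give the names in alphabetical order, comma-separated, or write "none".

Conditions: its start is no later than K's start (X.start <= May 20) AND its start is strictly before L's start (X.start < May 6) AND its start is strictly after S's start (X.start > May 1).
C: start May 12 <= May 20? ✓; start May 12 < May 6? ✗; start May 12 > May 1? ✓ → no.
G: start May 3 <= May 20? ✓; start May 3 < May 6? ✓; start May 3 > May 1? ✓ → yes.
Q: start May 13 <= May 20? ✓; start May 13 < May 6? ✗; start May 13 > May 1? ✓ → no.
R: start May 9 <= May 20? ✓; start May 9 < May 6? ✗; start May 9 > May 1? ✓ → no.
U: start May 14 <= May 20? ✓; start May 14 < May 6? ✗; start May 14 > May 1? ✓ → no.
V: start May 2 <= May 20? ✓; start May 2 < May 6? ✓; start May 2 > May 1? ✓ → yes.
Result: G, V.

G, V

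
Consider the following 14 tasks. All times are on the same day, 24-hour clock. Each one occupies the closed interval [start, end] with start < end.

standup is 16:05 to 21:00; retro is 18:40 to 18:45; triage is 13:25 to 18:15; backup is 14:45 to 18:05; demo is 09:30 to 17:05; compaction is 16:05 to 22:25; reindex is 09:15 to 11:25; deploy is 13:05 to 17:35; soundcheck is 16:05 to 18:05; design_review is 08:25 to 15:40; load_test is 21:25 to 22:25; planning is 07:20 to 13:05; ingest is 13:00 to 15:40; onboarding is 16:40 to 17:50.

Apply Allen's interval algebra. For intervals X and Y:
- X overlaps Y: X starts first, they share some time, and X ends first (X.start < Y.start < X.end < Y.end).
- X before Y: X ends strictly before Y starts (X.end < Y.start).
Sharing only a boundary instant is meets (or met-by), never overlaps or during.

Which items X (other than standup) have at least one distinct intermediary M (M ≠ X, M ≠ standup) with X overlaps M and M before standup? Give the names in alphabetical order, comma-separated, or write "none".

Target standup = [16:05, 21:00].
Intermediaries M with M before standup: design_review, ingest, planning, reindex.
Via design_review — items with X overlaps design_review: planning.
Via ingest — items with X overlaps ingest: planning.
Via planning — items with X overlaps planning: none.
Via reindex — items with X overlaps reindex: none.
Union: planning.

planning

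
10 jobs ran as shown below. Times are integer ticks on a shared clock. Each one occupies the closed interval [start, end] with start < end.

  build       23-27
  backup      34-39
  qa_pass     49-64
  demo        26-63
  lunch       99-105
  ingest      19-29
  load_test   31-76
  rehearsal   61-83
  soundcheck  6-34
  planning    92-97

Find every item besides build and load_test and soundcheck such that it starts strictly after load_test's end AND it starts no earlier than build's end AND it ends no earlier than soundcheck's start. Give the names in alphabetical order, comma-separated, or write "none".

lunch, planning

Conditions: its start is strictly after load_test's end (X.start > 76) AND its start is no earlier than build's end (X.start >= 27) AND its end is no earlier than soundcheck's start (X.end >= 6).
backup: start 34 > 76? ✗; start 34 >= 27? ✓; end 39 >= 6? ✓ → no.
demo: start 26 > 76? ✗; start 26 >= 27? ✗; end 63 >= 6? ✓ → no.
ingest: start 19 > 76? ✗; start 19 >= 27? ✗; end 29 >= 6? ✓ → no.
lunch: start 99 > 76? ✓; start 99 >= 27? ✓; end 105 >= 6? ✓ → yes.
planning: start 92 > 76? ✓; start 92 >= 27? ✓; end 97 >= 6? ✓ → yes.
qa_pass: start 49 > 76? ✗; start 49 >= 27? ✓; end 64 >= 6? ✓ → no.
rehearsal: start 61 > 76? ✗; start 61 >= 27? ✓; end 83 >= 6? ✓ → no.
Result: lunch, planning.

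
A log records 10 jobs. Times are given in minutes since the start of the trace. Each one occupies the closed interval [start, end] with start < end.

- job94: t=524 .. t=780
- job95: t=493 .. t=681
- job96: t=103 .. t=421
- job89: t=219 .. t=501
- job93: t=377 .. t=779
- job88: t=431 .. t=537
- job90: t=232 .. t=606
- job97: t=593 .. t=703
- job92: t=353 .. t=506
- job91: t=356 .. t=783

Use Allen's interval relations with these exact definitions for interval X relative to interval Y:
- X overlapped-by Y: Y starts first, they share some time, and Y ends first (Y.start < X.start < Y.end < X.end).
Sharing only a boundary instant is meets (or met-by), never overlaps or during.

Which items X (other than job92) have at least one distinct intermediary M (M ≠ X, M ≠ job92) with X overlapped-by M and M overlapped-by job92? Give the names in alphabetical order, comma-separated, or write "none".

job94, job95, job97

Target job92 = [t=353, t=506].
Intermediaries M with M overlapped-by job92: job88, job91, job93, job95.
Via job88 — items with X overlapped-by job88: job94, job95.
Via job91 — items with X overlapped-by job91: none.
Via job93 — items with X overlapped-by job93: job94.
Via job95 — items with X overlapped-by job95: job94, job97.
Union: job94, job95, job97.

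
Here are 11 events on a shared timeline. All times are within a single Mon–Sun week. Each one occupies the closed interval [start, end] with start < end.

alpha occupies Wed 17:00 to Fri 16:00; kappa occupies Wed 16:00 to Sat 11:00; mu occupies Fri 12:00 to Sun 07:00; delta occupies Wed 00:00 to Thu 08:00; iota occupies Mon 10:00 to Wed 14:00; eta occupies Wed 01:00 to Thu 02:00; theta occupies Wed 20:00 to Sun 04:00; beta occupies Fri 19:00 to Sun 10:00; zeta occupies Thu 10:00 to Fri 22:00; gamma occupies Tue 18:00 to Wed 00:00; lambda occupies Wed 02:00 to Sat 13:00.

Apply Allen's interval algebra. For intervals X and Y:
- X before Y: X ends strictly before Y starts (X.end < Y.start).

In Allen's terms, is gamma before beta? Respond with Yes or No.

Yes

gamma = [Tue 18:00, Wed 00:00], beta = [Fri 19:00, Sun 10:00].
Actual relation of gamma to beta: before.
Asked whether 'before' holds → Yes.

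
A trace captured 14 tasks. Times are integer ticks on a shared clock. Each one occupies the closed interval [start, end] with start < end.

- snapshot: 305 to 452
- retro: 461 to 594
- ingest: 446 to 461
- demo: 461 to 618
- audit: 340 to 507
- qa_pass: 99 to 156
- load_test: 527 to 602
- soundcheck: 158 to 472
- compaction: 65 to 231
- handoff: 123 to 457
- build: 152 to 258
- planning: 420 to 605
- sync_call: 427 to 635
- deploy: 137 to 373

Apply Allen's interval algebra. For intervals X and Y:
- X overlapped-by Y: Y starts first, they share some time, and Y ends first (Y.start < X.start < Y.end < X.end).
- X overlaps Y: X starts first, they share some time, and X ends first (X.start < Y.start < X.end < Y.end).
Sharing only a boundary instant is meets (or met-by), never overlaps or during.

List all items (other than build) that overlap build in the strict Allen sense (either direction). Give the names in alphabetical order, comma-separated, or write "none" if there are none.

compaction, qa_pass, soundcheck

Target build = [152, 258].
audit [340, 507] → after → no.
compaction [65, 231] → overlaps → yes.
demo [461, 618] → after → no.
deploy [137, 373] → contains → no.
handoff [123, 457] → contains → no.
ingest [446, 461] → after → no.
load_test [527, 602] → after → no.
planning [420, 605] → after → no.
qa_pass [99, 156] → overlaps → yes.
retro [461, 594] → after → no.
snapshot [305, 452] → after → no.
soundcheck [158, 472] → overlapped-by → yes.
sync_call [427, 635] → after → no.
Result: compaction, qa_pass, soundcheck.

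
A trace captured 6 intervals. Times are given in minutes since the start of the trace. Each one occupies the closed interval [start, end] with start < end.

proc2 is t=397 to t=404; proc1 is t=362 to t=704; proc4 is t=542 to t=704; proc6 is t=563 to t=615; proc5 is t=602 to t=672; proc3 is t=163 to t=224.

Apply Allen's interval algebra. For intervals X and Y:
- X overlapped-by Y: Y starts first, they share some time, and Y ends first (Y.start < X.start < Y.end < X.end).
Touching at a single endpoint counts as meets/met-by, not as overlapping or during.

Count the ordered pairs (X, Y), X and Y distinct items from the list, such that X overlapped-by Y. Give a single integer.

Checking all 30 ordered pairs for relation 'overlapped-by'; matching pairs in alphabetical order:
(proc5, proc6): proc5 overlapped-by proc6 ✓
Count: 1.

1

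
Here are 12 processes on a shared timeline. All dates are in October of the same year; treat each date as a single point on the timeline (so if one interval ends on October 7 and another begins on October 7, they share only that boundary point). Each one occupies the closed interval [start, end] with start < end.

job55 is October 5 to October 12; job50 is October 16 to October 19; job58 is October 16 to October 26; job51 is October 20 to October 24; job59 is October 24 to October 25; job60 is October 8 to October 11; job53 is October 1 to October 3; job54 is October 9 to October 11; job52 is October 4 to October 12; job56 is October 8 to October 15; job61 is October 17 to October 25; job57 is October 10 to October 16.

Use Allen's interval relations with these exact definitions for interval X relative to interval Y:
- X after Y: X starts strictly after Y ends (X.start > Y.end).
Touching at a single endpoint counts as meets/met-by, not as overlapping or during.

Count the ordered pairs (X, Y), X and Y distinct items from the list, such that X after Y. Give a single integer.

41

Checking all 132 ordered pairs for relation 'after'; matching pairs in alphabetical order:
(job50, job52): job50 after job52 ✓
(job50, job53): job50 after job53 ✓
(job50, job54): job50 after job54 ✓
(job50, job55): job50 after job55 ✓
(job50, job56): job50 after job56 ✓
(job50, job60): job50 after job60 ✓
(job51, job50): job51 after job50 ✓
(job51, job52): job51 after job52 ✓
(job51, job53): job51 after job53 ✓
(job51, job54): job51 after job54 ✓
(job51, job55): job51 after job55 ✓
(job51, job56): job51 after job56 ✓
(job51, job57): job51 after job57 ✓
(job51, job60): job51 after job60 ✓
(job52, job53): job52 after job53 ✓
(job54, job53): job54 after job53 ✓
(job55, job53): job55 after job53 ✓
(job56, job53): job56 after job53 ✓
(job57, job53): job57 after job53 ✓
(job58, job52): job58 after job52 ✓
(job58, job53): job58 after job53 ✓
(job58, job54): job58 after job54 ✓
(job58, job55): job58 after job55 ✓
(job58, job56): job58 after job56 ✓
... plus 17 further pairs not listed.
Count: 41.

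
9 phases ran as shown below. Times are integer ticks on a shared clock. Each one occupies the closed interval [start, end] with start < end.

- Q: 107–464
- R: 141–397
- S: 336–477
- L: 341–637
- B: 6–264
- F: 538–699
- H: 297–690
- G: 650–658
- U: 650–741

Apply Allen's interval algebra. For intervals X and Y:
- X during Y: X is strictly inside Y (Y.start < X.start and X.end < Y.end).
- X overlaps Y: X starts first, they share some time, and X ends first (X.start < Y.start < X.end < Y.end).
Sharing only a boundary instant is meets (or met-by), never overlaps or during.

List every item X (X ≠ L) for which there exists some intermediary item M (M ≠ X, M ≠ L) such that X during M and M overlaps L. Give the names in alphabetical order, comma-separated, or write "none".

Target L = [341, 637].
Intermediaries M with M overlaps L: Q, R, S.
Via Q — items with X during Q: R.
Via R — items with X during R: none.
Via S — items with X during S: none.
Union: R.

R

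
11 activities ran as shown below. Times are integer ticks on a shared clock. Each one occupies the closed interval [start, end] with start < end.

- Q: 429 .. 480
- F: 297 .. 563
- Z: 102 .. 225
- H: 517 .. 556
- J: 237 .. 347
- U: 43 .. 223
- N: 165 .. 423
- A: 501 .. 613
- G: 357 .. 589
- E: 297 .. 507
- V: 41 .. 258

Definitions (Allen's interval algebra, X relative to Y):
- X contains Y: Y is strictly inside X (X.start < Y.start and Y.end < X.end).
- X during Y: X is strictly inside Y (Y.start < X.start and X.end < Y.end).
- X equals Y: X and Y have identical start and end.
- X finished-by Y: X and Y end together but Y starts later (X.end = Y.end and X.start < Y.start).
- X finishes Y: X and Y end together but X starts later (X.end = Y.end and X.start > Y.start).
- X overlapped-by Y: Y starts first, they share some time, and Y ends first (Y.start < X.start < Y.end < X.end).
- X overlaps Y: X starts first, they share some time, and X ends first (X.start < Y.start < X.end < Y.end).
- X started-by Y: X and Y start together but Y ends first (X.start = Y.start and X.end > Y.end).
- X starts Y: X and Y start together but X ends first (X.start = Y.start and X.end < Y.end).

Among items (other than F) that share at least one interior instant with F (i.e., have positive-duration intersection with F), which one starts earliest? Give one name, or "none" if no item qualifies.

N

Target F = [297, 563].
A [501, 613] → overlapped-by → candidate.
E [297, 507] → starts → candidate.
G [357, 589] → overlapped-by → candidate.
H [517, 556] → during → candidate.
J [237, 347] → overlaps → candidate.
N [165, 423] → overlaps → candidate.
Q [429, 480] → during → candidate.
U [43, 223] → before → excluded.
V [41, 258] → before → excluded.
Z [102, 225] → before → excluded.
Among candidates, earliest start is 165 → N.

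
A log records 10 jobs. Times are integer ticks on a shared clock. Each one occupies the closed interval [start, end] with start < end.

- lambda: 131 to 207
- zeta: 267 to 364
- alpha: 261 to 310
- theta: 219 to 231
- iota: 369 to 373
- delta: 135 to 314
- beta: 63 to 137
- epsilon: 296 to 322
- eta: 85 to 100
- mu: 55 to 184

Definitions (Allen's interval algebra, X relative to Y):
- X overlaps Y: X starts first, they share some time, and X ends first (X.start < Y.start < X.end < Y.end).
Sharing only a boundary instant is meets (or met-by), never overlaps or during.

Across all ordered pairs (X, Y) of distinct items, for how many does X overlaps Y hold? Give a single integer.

9

Checking all 90 ordered pairs for relation 'overlaps'; matching pairs in alphabetical order:
(alpha, epsilon): alpha overlaps epsilon ✓
(alpha, zeta): alpha overlaps zeta ✓
(beta, delta): beta overlaps delta ✓
(beta, lambda): beta overlaps lambda ✓
(delta, epsilon): delta overlaps epsilon ✓
(delta, zeta): delta overlaps zeta ✓
(lambda, delta): lambda overlaps delta ✓
(mu, delta): mu overlaps delta ✓
(mu, lambda): mu overlaps lambda ✓
Count: 9.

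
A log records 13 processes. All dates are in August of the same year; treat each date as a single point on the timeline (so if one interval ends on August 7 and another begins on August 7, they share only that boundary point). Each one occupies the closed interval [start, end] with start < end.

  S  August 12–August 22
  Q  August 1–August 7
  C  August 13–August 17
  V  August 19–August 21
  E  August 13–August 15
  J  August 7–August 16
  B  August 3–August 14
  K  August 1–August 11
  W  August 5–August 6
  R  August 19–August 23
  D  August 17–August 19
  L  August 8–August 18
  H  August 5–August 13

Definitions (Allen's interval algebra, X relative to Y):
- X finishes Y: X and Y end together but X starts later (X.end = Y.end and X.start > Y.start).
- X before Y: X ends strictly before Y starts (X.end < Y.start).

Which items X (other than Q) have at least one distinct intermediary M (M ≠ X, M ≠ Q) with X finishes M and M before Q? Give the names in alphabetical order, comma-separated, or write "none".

none

Target Q = [August 1, August 7].
Intermediaries M with M before Q: none.
Union: none.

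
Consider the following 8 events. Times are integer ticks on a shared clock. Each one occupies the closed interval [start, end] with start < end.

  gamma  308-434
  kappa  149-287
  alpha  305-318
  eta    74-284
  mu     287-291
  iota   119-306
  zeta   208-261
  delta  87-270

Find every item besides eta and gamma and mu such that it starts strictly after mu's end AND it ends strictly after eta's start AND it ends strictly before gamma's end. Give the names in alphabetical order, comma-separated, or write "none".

Conditions: its start is strictly after mu's end (X.start > 291) AND its end is strictly after eta's start (X.end > 74) AND its end is strictly before gamma's end (X.end < 434).
alpha: start 305 > 291? ✓; end 318 > 74? ✓; end 318 < 434? ✓ → yes.
delta: start 87 > 291? ✗; end 270 > 74? ✓; end 270 < 434? ✓ → no.
iota: start 119 > 291? ✗; end 306 > 74? ✓; end 306 < 434? ✓ → no.
kappa: start 149 > 291? ✗; end 287 > 74? ✓; end 287 < 434? ✓ → no.
zeta: start 208 > 291? ✗; end 261 > 74? ✓; end 261 < 434? ✓ → no.
Result: alpha.

alpha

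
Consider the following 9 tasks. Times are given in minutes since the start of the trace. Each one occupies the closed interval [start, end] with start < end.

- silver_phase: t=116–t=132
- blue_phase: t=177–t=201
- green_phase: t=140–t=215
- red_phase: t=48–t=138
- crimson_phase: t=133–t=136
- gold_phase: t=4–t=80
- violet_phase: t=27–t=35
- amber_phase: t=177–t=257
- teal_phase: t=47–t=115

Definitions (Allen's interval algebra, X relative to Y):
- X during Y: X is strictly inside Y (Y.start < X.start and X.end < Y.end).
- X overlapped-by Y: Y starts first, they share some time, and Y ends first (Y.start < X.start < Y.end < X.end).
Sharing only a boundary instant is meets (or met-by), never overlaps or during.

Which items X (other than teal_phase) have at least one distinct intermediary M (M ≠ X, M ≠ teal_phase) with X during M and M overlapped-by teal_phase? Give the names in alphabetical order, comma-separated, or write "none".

crimson_phase, silver_phase

Target teal_phase = [t=47, t=115].
Intermediaries M with M overlapped-by teal_phase: red_phase.
Via red_phase — items with X during red_phase: crimson_phase, silver_phase.
Union: crimson_phase, silver_phase.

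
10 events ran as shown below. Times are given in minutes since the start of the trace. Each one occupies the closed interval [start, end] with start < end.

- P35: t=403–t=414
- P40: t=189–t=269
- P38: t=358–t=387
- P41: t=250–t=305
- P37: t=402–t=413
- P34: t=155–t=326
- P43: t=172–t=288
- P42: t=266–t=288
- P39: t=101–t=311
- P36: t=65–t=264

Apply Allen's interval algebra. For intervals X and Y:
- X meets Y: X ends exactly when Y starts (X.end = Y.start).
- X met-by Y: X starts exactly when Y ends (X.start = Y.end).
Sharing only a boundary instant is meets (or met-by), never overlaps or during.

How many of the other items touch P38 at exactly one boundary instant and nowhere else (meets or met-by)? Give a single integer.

Target P38 = [t=358, t=387].
P34 [t=155, t=326] → before → no.
P35 [t=403, t=414] → after → no.
P36 [t=65, t=264] → before → no.
P37 [t=402, t=413] → after → no.
P39 [t=101, t=311] → before → no.
P40 [t=189, t=269] → before → no.
P41 [t=250, t=305] → before → no.
P42 [t=266, t=288] → before → no.
P43 [t=172, t=288] → before → no.
Total: 0.

0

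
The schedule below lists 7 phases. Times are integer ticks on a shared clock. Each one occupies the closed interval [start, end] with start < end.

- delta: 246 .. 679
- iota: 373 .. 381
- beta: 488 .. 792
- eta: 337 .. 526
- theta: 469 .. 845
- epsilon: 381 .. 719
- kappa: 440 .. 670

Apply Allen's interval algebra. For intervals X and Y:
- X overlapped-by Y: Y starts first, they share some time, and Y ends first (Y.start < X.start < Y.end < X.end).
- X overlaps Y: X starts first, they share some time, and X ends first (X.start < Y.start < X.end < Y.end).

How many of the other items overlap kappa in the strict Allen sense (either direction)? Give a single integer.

3

Target kappa = [440, 670].
beta [488, 792] → overlapped-by → counts.
delta [246, 679] → contains → no.
epsilon [381, 719] → contains → no.
eta [337, 526] → overlaps → counts.
iota [373, 381] → before → no.
theta [469, 845] → overlapped-by → counts.
Total: 3.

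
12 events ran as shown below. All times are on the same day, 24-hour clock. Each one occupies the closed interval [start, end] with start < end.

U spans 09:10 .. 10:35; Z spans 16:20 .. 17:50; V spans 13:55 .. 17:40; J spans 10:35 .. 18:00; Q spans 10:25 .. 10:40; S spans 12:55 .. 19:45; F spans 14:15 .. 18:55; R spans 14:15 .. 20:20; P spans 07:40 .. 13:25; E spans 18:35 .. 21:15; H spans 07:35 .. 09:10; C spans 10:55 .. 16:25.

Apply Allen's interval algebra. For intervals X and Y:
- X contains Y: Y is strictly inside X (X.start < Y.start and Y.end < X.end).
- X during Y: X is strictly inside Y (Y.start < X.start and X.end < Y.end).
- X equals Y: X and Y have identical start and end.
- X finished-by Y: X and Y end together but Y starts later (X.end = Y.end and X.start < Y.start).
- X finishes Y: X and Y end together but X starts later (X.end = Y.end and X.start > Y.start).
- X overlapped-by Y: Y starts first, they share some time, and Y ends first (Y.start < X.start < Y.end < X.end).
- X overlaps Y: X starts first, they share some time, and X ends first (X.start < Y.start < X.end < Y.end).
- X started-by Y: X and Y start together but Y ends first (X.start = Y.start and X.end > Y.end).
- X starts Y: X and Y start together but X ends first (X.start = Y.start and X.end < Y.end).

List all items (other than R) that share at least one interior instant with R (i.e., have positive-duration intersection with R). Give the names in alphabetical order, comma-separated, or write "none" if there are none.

C, E, F, J, S, V, Z

Target R = [14:15, 20:20].
C [10:55, 16:25] → overlaps → yes.
E [18:35, 21:15] → overlapped-by → yes.
F [14:15, 18:55] → starts → yes.
H [07:35, 09:10] → before → no.
J [10:35, 18:00] → overlaps → yes.
P [07:40, 13:25] → before → no.
Q [10:25, 10:40] → before → no.
S [12:55, 19:45] → overlaps → yes.
U [09:10, 10:35] → before → no.
V [13:55, 17:40] → overlaps → yes.
Z [16:20, 17:50] → during → yes.
Result: C, E, F, J, S, V, Z.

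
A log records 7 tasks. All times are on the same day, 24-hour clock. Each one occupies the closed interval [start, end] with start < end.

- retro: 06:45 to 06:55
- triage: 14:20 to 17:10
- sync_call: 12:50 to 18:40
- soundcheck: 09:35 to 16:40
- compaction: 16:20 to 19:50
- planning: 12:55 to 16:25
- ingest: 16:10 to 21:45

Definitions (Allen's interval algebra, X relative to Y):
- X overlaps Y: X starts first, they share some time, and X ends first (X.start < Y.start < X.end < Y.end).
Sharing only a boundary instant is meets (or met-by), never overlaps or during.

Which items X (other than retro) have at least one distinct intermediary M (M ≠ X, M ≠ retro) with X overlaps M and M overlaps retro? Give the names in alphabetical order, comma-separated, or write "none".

Target retro = [06:45, 06:55].
Intermediaries M with M overlaps retro: none.
Union: none.

none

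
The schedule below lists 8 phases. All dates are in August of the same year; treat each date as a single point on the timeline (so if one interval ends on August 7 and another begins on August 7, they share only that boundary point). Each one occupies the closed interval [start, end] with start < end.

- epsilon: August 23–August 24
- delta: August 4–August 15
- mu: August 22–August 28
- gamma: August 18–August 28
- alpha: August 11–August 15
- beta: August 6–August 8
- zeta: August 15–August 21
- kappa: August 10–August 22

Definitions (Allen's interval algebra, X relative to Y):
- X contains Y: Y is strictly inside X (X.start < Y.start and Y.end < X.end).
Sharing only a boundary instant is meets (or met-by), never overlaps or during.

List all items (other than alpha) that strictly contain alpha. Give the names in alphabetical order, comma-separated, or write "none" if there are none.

Target alpha = [August 11, August 15].
beta [August 6, August 8] → before → no.
delta [August 4, August 15] → finished-by → no.
epsilon [August 23, August 24] → after → no.
gamma [August 18, August 28] → after → no.
kappa [August 10, August 22] → contains → yes.
mu [August 22, August 28] → after → no.
zeta [August 15, August 21] → met-by → no.
Result: kappa.

kappa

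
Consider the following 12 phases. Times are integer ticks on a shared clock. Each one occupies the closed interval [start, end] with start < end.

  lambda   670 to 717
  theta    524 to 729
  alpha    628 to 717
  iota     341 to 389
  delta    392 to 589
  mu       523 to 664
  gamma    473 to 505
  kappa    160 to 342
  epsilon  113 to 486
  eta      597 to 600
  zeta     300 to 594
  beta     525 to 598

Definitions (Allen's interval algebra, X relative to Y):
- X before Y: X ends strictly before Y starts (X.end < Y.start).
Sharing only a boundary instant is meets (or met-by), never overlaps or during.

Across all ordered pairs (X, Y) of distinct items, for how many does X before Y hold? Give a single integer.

39

Checking all 132 ordered pairs for relation 'before'; matching pairs in alphabetical order:
(beta, alpha): beta before alpha ✓
(beta, lambda): beta before lambda ✓
(delta, alpha): delta before alpha ✓
(delta, eta): delta before eta ✓
(delta, lambda): delta before lambda ✓
(epsilon, alpha): epsilon before alpha ✓
(epsilon, beta): epsilon before beta ✓
(epsilon, eta): epsilon before eta ✓
(epsilon, lambda): epsilon before lambda ✓
(epsilon, mu): epsilon before mu ✓
(epsilon, theta): epsilon before theta ✓
(eta, alpha): eta before alpha ✓
(eta, lambda): eta before lambda ✓
(gamma, alpha): gamma before alpha ✓
(gamma, beta): gamma before beta ✓
(gamma, eta): gamma before eta ✓
(gamma, lambda): gamma before lambda ✓
(gamma, mu): gamma before mu ✓
(gamma, theta): gamma before theta ✓
(iota, alpha): iota before alpha ✓
(iota, beta): iota before beta ✓
(iota, delta): iota before delta ✓
(iota, eta): iota before eta ✓
(iota, gamma): iota before gamma ✓
... plus 15 further pairs not listed.
Count: 39.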